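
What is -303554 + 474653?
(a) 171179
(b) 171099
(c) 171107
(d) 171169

-303554 + 474653 = 171099
b) 171099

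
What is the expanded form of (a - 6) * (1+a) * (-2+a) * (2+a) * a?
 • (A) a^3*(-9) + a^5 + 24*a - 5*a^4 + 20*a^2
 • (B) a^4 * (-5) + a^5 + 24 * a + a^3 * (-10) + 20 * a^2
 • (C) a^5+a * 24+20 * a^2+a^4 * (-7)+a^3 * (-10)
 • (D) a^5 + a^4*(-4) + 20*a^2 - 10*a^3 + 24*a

Expanding (a - 6) * (1+a) * (-2+a) * (2+a) * a:
= a^4 * (-5) + a^5 + 24 * a + a^3 * (-10) + 20 * a^2
B) a^4 * (-5) + a^5 + 24 * a + a^3 * (-10) + 20 * a^2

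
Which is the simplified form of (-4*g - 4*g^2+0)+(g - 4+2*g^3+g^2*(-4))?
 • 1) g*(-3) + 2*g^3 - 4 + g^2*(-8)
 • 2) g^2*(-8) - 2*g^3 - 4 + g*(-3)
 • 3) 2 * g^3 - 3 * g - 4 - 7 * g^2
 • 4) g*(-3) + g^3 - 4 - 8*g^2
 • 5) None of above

Adding the polynomials and combining like terms:
(-4*g - 4*g^2 + 0) + (g - 4 + 2*g^3 + g^2*(-4))
= g*(-3) + 2*g^3 - 4 + g^2*(-8)
1) g*(-3) + 2*g^3 - 4 + g^2*(-8)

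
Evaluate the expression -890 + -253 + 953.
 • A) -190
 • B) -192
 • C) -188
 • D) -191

First: -890 + -253 = -1143
Then: -1143 + 953 = -190
A) -190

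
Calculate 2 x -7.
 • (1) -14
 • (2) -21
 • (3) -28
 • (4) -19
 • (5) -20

2 * -7 = -14
1) -14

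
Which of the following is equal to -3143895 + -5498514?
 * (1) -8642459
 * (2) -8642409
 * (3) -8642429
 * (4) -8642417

-3143895 + -5498514 = -8642409
2) -8642409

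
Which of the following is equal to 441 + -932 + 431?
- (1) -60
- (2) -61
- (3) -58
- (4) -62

First: 441 + -932 = -491
Then: -491 + 431 = -60
1) -60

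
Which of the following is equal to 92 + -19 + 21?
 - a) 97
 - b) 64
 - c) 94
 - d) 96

First: 92 + -19 = 73
Then: 73 + 21 = 94
c) 94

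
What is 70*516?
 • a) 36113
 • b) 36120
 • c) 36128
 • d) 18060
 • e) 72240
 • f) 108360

70 * 516 = 36120
b) 36120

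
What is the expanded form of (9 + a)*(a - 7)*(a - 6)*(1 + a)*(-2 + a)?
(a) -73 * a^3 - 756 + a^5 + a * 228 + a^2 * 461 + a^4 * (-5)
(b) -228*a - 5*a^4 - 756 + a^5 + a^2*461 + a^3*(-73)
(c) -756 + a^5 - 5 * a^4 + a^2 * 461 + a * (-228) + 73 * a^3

Expanding (9 + a)*(a - 7)*(a - 6)*(1 + a)*(-2 + a):
= -228*a - 5*a^4 - 756 + a^5 + a^2*461 + a^3*(-73)
b) -228*a - 5*a^4 - 756 + a^5 + a^2*461 + a^3*(-73)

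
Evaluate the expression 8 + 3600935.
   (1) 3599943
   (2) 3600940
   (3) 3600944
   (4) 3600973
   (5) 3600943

8 + 3600935 = 3600943
5) 3600943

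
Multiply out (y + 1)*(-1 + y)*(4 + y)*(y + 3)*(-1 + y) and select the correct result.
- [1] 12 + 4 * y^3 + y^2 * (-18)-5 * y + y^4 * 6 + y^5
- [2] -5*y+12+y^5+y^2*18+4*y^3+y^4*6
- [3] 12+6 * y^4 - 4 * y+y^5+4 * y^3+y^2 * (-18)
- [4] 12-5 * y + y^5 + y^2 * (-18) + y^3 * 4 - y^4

Expanding (y + 1)*(-1 + y)*(4 + y)*(y + 3)*(-1 + y):
= 12 + 4 * y^3 + y^2 * (-18)-5 * y + y^4 * 6 + y^5
1) 12 + 4 * y^3 + y^2 * (-18)-5 * y + y^4 * 6 + y^5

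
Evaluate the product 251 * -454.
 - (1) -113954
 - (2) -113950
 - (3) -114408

251 * -454 = -113954
1) -113954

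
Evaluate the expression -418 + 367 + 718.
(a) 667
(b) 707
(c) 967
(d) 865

First: -418 + 367 = -51
Then: -51 + 718 = 667
a) 667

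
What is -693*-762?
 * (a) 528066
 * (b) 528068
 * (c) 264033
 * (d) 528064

-693 * -762 = 528066
a) 528066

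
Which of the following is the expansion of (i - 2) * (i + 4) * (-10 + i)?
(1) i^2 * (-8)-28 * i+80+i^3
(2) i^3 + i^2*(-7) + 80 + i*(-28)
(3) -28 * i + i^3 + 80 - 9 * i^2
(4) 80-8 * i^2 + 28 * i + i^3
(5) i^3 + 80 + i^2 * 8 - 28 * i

Expanding (i - 2) * (i + 4) * (-10 + i):
= i^2 * (-8)-28 * i+80+i^3
1) i^2 * (-8)-28 * i+80+i^3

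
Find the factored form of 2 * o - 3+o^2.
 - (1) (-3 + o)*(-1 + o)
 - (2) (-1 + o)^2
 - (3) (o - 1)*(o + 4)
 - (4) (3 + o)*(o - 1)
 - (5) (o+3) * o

We need to factor 2 * o - 3+o^2.
The factored form is (3 + o)*(o - 1).
4) (3 + o)*(o - 1)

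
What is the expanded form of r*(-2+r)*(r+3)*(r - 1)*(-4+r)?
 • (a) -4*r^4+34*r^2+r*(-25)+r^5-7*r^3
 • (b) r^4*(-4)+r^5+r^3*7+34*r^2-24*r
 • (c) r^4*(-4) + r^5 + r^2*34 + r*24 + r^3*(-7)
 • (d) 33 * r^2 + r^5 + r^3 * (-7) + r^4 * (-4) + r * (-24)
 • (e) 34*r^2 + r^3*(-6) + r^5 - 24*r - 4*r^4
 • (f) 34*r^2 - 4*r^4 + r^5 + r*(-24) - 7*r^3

Expanding r*(-2+r)*(r+3)*(r - 1)*(-4+r):
= 34*r^2 - 4*r^4 + r^5 + r*(-24) - 7*r^3
f) 34*r^2 - 4*r^4 + r^5 + r*(-24) - 7*r^3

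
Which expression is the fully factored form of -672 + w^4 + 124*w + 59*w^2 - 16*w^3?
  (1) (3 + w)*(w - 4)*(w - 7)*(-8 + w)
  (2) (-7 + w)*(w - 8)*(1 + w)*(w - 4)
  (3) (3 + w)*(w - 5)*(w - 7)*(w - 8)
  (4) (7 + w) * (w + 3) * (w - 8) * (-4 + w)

We need to factor -672 + w^4 + 124*w + 59*w^2 - 16*w^3.
The factored form is (3 + w)*(w - 4)*(w - 7)*(-8 + w).
1) (3 + w)*(w - 4)*(w - 7)*(-8 + w)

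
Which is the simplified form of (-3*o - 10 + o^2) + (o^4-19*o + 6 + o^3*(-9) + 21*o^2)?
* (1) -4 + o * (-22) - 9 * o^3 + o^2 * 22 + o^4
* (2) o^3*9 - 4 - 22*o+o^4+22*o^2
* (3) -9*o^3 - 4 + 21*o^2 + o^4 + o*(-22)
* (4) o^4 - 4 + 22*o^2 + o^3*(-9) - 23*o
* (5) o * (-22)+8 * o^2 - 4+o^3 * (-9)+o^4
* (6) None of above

Adding the polynomials and combining like terms:
(-3*o - 10 + o^2) + (o^4 - 19*o + 6 + o^3*(-9) + 21*o^2)
= -4 + o * (-22) - 9 * o^3 + o^2 * 22 + o^4
1) -4 + o * (-22) - 9 * o^3 + o^2 * 22 + o^4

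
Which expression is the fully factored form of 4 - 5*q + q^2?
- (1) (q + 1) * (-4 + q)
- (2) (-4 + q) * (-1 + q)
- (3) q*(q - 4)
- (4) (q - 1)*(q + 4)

We need to factor 4 - 5*q + q^2.
The factored form is (-4 + q) * (-1 + q).
2) (-4 + q) * (-1 + q)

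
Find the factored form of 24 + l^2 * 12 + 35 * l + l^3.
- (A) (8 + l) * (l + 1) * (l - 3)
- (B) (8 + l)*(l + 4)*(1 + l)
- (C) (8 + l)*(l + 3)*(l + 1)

We need to factor 24 + l^2 * 12 + 35 * l + l^3.
The factored form is (8 + l)*(l + 3)*(l + 1).
C) (8 + l)*(l + 3)*(l + 1)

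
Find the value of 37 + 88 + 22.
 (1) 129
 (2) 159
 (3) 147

First: 37 + 88 = 125
Then: 125 + 22 = 147
3) 147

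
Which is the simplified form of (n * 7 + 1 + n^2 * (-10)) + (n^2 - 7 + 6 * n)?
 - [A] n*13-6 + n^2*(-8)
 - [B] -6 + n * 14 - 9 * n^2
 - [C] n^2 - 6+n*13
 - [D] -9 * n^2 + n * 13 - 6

Adding the polynomials and combining like terms:
(n*7 + 1 + n^2*(-10)) + (n^2 - 7 + 6*n)
= -9 * n^2 + n * 13 - 6
D) -9 * n^2 + n * 13 - 6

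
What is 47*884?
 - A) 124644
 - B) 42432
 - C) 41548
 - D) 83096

47 * 884 = 41548
C) 41548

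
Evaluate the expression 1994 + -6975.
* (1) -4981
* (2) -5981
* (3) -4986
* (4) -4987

1994 + -6975 = -4981
1) -4981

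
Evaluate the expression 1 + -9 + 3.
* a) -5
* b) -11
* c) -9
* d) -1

First: 1 + -9 = -8
Then: -8 + 3 = -5
a) -5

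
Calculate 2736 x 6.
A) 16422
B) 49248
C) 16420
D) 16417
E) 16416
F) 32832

2736 * 6 = 16416
E) 16416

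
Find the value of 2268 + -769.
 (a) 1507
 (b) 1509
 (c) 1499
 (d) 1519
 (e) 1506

2268 + -769 = 1499
c) 1499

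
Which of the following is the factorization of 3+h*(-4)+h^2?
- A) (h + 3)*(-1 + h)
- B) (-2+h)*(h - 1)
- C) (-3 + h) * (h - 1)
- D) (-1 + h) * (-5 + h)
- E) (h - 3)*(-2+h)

We need to factor 3+h*(-4)+h^2.
The factored form is (-3 + h) * (h - 1).
C) (-3 + h) * (h - 1)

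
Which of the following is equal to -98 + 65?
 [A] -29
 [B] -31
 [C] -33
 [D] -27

-98 + 65 = -33
C) -33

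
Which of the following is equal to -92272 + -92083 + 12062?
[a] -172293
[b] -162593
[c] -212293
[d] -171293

First: -92272 + -92083 = -184355
Then: -184355 + 12062 = -172293
a) -172293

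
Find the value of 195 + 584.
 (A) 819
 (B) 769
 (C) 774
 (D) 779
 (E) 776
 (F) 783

195 + 584 = 779
D) 779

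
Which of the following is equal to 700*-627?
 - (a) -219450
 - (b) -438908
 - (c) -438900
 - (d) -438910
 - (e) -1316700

700 * -627 = -438900
c) -438900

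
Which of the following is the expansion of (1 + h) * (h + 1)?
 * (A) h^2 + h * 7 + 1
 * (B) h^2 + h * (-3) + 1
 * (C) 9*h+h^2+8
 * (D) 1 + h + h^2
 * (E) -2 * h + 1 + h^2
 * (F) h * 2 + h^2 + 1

Expanding (1 + h) * (h + 1):
= h * 2 + h^2 + 1
F) h * 2 + h^2 + 1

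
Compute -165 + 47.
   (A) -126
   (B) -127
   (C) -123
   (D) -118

-165 + 47 = -118
D) -118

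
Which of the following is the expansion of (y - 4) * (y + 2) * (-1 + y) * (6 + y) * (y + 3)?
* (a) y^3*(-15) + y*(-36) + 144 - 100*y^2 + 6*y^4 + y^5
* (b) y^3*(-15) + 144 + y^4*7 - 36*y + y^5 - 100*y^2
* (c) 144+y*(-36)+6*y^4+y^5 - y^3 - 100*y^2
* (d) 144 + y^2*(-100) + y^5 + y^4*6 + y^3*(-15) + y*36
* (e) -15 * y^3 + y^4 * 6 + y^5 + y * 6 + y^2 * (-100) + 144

Expanding (y - 4) * (y + 2) * (-1 + y) * (6 + y) * (y + 3):
= y^3*(-15) + y*(-36) + 144 - 100*y^2 + 6*y^4 + y^5
a) y^3*(-15) + y*(-36) + 144 - 100*y^2 + 6*y^4 + y^5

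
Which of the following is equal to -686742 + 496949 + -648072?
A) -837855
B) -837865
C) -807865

First: -686742 + 496949 = -189793
Then: -189793 + -648072 = -837865
B) -837865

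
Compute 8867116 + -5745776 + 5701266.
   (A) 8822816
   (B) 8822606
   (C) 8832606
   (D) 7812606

First: 8867116 + -5745776 = 3121340
Then: 3121340 + 5701266 = 8822606
B) 8822606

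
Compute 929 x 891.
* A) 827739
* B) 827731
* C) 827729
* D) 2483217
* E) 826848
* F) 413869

929 * 891 = 827739
A) 827739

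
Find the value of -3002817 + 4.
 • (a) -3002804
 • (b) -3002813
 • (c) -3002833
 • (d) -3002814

-3002817 + 4 = -3002813
b) -3002813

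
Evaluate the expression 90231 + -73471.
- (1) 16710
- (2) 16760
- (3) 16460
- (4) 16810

90231 + -73471 = 16760
2) 16760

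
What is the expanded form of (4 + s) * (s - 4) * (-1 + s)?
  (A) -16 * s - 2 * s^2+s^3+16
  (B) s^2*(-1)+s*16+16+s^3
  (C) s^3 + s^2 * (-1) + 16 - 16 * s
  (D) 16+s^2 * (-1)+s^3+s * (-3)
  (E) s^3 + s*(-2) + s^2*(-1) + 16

Expanding (4 + s) * (s - 4) * (-1 + s):
= s^3 + s^2 * (-1) + 16 - 16 * s
C) s^3 + s^2 * (-1) + 16 - 16 * s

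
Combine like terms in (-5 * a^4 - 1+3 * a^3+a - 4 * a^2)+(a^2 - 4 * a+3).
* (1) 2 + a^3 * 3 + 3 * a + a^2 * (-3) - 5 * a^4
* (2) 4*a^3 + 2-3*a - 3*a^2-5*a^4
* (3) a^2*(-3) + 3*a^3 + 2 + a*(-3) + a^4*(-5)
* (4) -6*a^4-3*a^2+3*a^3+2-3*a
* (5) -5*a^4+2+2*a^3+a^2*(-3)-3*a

Adding the polynomials and combining like terms:
(-5*a^4 - 1 + 3*a^3 + a - 4*a^2) + (a^2 - 4*a + 3)
= a^2*(-3) + 3*a^3 + 2 + a*(-3) + a^4*(-5)
3) a^2*(-3) + 3*a^3 + 2 + a*(-3) + a^4*(-5)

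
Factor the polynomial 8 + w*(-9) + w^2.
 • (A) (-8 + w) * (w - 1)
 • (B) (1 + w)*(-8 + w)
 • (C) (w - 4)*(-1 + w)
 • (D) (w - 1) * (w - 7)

We need to factor 8 + w*(-9) + w^2.
The factored form is (-8 + w) * (w - 1).
A) (-8 + w) * (w - 1)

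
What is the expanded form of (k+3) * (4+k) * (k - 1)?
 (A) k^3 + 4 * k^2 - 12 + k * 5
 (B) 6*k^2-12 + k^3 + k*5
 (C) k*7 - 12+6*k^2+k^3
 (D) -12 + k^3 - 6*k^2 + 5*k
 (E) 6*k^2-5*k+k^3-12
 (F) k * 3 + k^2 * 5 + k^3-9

Expanding (k+3) * (4+k) * (k - 1):
= 6*k^2-12 + k^3 + k*5
B) 6*k^2-12 + k^3 + k*5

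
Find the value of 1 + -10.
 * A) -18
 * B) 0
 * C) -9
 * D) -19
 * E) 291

1 + -10 = -9
C) -9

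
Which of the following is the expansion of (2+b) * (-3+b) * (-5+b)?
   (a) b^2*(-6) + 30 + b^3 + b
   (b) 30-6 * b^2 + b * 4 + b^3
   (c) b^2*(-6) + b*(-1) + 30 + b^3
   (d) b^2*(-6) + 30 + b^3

Expanding (2+b) * (-3+b) * (-5+b):
= b^2*(-6) + b*(-1) + 30 + b^3
c) b^2*(-6) + b*(-1) + 30 + b^3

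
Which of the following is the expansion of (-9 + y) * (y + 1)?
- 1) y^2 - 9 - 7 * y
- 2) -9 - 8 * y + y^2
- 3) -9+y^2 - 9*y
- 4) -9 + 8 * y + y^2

Expanding (-9 + y) * (y + 1):
= -9 - 8 * y + y^2
2) -9 - 8 * y + y^2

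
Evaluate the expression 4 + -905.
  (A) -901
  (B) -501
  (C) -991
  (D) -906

4 + -905 = -901
A) -901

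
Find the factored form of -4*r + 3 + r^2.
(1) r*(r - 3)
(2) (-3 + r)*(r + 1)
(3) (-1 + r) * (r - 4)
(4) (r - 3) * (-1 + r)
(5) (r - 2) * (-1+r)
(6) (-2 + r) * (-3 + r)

We need to factor -4*r + 3 + r^2.
The factored form is (r - 3) * (-1 + r).
4) (r - 3) * (-1 + r)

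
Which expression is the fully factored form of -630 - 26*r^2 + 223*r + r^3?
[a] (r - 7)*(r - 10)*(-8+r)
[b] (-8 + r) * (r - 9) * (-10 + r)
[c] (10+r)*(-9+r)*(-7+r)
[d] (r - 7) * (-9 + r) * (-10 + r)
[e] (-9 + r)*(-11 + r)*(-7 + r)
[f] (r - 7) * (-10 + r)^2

We need to factor -630 - 26*r^2 + 223*r + r^3.
The factored form is (r - 7) * (-9 + r) * (-10 + r).
d) (r - 7) * (-9 + r) * (-10 + r)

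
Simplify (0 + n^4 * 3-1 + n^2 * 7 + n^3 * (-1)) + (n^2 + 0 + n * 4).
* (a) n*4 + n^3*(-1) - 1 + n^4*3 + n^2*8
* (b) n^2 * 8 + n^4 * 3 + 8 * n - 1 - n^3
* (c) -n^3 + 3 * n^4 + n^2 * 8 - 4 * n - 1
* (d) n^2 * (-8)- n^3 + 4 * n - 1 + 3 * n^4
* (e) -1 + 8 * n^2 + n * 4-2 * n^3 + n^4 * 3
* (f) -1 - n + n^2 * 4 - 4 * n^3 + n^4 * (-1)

Adding the polynomials and combining like terms:
(0 + n^4*3 - 1 + n^2*7 + n^3*(-1)) + (n^2 + 0 + n*4)
= n*4 + n^3*(-1) - 1 + n^4*3 + n^2*8
a) n*4 + n^3*(-1) - 1 + n^4*3 + n^2*8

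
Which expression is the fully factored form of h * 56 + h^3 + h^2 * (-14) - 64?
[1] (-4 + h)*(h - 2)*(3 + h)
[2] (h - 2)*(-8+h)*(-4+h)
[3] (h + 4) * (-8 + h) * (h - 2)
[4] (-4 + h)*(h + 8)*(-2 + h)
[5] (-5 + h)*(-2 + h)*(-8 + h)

We need to factor h * 56 + h^3 + h^2 * (-14) - 64.
The factored form is (h - 2)*(-8+h)*(-4+h).
2) (h - 2)*(-8+h)*(-4+h)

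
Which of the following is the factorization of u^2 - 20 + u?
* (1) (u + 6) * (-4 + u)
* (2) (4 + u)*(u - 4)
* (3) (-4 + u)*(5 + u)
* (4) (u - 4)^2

We need to factor u^2 - 20 + u.
The factored form is (-4 + u)*(5 + u).
3) (-4 + u)*(5 + u)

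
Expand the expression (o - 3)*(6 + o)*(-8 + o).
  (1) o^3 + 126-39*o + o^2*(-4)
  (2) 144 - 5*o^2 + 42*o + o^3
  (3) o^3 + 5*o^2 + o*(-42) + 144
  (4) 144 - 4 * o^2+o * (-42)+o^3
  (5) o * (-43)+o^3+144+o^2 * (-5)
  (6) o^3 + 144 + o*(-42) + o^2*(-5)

Expanding (o - 3)*(6 + o)*(-8 + o):
= o^3 + 144 + o*(-42) + o^2*(-5)
6) o^3 + 144 + o*(-42) + o^2*(-5)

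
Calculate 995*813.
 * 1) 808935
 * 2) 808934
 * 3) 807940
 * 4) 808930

995 * 813 = 808935
1) 808935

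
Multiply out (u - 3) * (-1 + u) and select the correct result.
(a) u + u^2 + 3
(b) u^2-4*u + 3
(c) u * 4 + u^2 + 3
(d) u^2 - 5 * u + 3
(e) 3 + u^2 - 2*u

Expanding (u - 3) * (-1 + u):
= u^2-4*u + 3
b) u^2-4*u + 3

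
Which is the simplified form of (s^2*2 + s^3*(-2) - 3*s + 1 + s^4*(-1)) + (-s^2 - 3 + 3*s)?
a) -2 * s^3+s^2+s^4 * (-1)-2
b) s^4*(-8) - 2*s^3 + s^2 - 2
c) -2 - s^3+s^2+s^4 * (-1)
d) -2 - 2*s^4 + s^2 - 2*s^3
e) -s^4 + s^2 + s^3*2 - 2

Adding the polynomials and combining like terms:
(s^2*2 + s^3*(-2) - 3*s + 1 + s^4*(-1)) + (-s^2 - 3 + 3*s)
= -2 * s^3+s^2+s^4 * (-1)-2
a) -2 * s^3+s^2+s^4 * (-1)-2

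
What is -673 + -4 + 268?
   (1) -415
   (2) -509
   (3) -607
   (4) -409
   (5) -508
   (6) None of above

First: -673 + -4 = -677
Then: -677 + 268 = -409
4) -409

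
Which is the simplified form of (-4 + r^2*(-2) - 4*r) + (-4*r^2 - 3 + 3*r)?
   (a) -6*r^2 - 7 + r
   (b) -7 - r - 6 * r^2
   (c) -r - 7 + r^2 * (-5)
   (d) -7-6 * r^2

Adding the polynomials and combining like terms:
(-4 + r^2*(-2) - 4*r) + (-4*r^2 - 3 + 3*r)
= -7 - r - 6 * r^2
b) -7 - r - 6 * r^2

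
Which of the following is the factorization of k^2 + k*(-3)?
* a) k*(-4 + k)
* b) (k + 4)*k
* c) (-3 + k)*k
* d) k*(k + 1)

We need to factor k^2 + k*(-3).
The factored form is (-3 + k)*k.
c) (-3 + k)*k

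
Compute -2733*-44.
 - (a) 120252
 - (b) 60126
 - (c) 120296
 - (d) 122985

-2733 * -44 = 120252
a) 120252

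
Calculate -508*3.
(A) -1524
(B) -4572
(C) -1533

-508 * 3 = -1524
A) -1524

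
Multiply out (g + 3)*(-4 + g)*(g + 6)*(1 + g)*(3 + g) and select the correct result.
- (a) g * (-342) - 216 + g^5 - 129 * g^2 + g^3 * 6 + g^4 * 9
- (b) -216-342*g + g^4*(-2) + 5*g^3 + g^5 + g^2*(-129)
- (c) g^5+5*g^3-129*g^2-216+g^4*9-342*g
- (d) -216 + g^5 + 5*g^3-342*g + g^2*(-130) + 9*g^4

Expanding (g + 3)*(-4 + g)*(g + 6)*(1 + g)*(3 + g):
= g^5+5*g^3-129*g^2-216+g^4*9-342*g
c) g^5+5*g^3-129*g^2-216+g^4*9-342*g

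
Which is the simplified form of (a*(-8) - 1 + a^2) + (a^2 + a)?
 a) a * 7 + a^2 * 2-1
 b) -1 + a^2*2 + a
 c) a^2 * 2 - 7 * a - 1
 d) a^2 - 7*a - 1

Adding the polynomials and combining like terms:
(a*(-8) - 1 + a^2) + (a^2 + a)
= a^2 * 2 - 7 * a - 1
c) a^2 * 2 - 7 * a - 1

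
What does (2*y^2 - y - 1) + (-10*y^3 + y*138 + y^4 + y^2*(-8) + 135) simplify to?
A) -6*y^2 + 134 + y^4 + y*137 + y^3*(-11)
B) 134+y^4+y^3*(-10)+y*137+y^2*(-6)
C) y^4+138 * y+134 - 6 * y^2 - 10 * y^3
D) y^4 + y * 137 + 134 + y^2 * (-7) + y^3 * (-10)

Adding the polynomials and combining like terms:
(2*y^2 - y - 1) + (-10*y^3 + y*138 + y^4 + y^2*(-8) + 135)
= 134+y^4+y^3*(-10)+y*137+y^2*(-6)
B) 134+y^4+y^3*(-10)+y*137+y^2*(-6)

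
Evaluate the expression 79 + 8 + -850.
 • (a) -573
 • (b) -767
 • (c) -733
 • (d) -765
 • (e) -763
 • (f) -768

First: 79 + 8 = 87
Then: 87 + -850 = -763
e) -763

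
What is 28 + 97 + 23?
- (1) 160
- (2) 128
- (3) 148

First: 28 + 97 = 125
Then: 125 + 23 = 148
3) 148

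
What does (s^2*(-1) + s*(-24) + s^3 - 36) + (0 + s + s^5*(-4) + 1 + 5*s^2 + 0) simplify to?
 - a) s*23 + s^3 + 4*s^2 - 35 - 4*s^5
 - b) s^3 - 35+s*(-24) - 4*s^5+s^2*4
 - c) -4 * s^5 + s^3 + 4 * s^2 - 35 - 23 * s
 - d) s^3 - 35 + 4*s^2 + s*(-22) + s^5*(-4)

Adding the polynomials and combining like terms:
(s^2*(-1) + s*(-24) + s^3 - 36) + (0 + s + s^5*(-4) + 1 + 5*s^2 + 0)
= -4 * s^5 + s^3 + 4 * s^2 - 35 - 23 * s
c) -4 * s^5 + s^3 + 4 * s^2 - 35 - 23 * s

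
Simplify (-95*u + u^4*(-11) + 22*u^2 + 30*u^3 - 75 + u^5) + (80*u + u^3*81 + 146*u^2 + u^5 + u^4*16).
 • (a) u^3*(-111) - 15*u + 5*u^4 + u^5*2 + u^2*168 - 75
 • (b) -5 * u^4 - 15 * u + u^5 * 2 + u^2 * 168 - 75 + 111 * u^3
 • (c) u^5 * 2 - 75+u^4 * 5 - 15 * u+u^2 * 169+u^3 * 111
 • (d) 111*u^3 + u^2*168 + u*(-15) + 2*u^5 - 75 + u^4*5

Adding the polynomials and combining like terms:
(-95*u + u^4*(-11) + 22*u^2 + 30*u^3 - 75 + u^5) + (80*u + u^3*81 + 146*u^2 + u^5 + u^4*16)
= 111*u^3 + u^2*168 + u*(-15) + 2*u^5 - 75 + u^4*5
d) 111*u^3 + u^2*168 + u*(-15) + 2*u^5 - 75 + u^4*5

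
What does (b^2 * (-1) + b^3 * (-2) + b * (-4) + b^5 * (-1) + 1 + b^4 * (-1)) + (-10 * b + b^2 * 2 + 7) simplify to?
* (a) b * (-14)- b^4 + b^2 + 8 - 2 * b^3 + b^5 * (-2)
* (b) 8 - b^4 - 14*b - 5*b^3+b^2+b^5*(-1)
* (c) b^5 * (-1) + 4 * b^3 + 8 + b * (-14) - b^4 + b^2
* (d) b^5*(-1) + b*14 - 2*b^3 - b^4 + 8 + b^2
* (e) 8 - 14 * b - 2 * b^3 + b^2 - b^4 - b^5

Adding the polynomials and combining like terms:
(b^2*(-1) + b^3*(-2) + b*(-4) + b^5*(-1) + 1 + b^4*(-1)) + (-10*b + b^2*2 + 7)
= 8 - 14 * b - 2 * b^3 + b^2 - b^4 - b^5
e) 8 - 14 * b - 2 * b^3 + b^2 - b^4 - b^5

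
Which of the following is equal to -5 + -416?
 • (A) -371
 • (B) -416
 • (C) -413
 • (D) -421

-5 + -416 = -421
D) -421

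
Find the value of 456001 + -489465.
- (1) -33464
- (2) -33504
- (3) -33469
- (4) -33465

456001 + -489465 = -33464
1) -33464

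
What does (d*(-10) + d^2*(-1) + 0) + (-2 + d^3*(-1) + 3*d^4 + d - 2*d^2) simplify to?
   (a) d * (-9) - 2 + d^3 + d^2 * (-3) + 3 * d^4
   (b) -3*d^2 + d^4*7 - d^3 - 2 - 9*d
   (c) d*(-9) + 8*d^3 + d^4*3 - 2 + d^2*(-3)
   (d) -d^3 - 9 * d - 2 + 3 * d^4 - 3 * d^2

Adding the polynomials and combining like terms:
(d*(-10) + d^2*(-1) + 0) + (-2 + d^3*(-1) + 3*d^4 + d - 2*d^2)
= -d^3 - 9 * d - 2 + 3 * d^4 - 3 * d^2
d) -d^3 - 9 * d - 2 + 3 * d^4 - 3 * d^2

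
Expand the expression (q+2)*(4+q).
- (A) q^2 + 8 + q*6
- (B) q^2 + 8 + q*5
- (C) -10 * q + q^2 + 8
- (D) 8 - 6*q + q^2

Expanding (q+2)*(4+q):
= q^2 + 8 + q*6
A) q^2 + 8 + q*6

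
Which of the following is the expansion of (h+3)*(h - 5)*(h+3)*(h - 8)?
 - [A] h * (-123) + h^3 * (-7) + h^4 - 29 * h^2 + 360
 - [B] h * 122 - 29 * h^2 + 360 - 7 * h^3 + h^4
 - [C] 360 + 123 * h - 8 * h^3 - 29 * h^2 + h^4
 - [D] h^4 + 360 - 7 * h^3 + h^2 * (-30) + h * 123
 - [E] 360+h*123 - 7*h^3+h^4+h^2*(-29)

Expanding (h+3)*(h - 5)*(h+3)*(h - 8):
= 360+h*123 - 7*h^3+h^4+h^2*(-29)
E) 360+h*123 - 7*h^3+h^4+h^2*(-29)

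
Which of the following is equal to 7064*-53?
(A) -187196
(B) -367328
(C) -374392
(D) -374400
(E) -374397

7064 * -53 = -374392
C) -374392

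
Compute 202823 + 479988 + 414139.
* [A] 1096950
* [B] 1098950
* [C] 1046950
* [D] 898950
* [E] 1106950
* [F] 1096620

First: 202823 + 479988 = 682811
Then: 682811 + 414139 = 1096950
A) 1096950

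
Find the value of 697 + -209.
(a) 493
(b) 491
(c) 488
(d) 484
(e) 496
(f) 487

697 + -209 = 488
c) 488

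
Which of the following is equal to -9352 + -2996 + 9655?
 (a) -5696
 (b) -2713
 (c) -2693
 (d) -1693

First: -9352 + -2996 = -12348
Then: -12348 + 9655 = -2693
c) -2693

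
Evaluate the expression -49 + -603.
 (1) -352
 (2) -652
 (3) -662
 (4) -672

-49 + -603 = -652
2) -652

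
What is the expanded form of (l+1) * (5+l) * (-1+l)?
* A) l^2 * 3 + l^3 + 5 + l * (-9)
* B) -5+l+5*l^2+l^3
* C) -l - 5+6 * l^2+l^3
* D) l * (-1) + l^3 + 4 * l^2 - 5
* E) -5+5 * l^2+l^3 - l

Expanding (l+1) * (5+l) * (-1+l):
= -5+5 * l^2+l^3 - l
E) -5+5 * l^2+l^3 - l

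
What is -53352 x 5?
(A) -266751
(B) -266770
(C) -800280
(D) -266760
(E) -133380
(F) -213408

-53352 * 5 = -266760
D) -266760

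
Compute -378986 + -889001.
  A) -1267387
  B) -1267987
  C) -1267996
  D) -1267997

-378986 + -889001 = -1267987
B) -1267987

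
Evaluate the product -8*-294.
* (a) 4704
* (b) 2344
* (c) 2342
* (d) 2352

-8 * -294 = 2352
d) 2352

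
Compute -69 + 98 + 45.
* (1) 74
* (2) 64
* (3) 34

First: -69 + 98 = 29
Then: 29 + 45 = 74
1) 74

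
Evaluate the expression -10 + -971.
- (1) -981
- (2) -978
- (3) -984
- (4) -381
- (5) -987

-10 + -971 = -981
1) -981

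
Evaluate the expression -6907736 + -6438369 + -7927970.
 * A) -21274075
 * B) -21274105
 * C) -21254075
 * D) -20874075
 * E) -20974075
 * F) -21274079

First: -6907736 + -6438369 = -13346105
Then: -13346105 + -7927970 = -21274075
A) -21274075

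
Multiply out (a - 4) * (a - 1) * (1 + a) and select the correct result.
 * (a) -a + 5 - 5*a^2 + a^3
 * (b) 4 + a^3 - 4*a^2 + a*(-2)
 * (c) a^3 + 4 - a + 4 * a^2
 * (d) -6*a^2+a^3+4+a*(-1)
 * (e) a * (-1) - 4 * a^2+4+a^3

Expanding (a - 4) * (a - 1) * (1 + a):
= a * (-1) - 4 * a^2+4+a^3
e) a * (-1) - 4 * a^2+4+a^3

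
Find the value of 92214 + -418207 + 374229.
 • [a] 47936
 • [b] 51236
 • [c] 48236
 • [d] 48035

First: 92214 + -418207 = -325993
Then: -325993 + 374229 = 48236
c) 48236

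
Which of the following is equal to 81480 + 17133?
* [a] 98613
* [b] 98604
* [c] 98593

81480 + 17133 = 98613
a) 98613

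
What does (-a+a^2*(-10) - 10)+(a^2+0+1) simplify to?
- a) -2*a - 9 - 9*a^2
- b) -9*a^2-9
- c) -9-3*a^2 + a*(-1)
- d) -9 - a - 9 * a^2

Adding the polynomials and combining like terms:
(-a + a^2*(-10) - 10) + (a^2 + 0 + 1)
= -9 - a - 9 * a^2
d) -9 - a - 9 * a^2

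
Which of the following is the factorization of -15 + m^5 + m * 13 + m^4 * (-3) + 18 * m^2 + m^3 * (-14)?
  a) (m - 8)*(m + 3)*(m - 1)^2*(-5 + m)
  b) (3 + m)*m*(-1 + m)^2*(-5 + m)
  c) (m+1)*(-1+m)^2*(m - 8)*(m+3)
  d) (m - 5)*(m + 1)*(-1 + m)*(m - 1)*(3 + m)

We need to factor -15 + m^5 + m * 13 + m^4 * (-3) + 18 * m^2 + m^3 * (-14).
The factored form is (m - 5)*(m + 1)*(-1 + m)*(m - 1)*(3 + m).
d) (m - 5)*(m + 1)*(-1 + m)*(m - 1)*(3 + m)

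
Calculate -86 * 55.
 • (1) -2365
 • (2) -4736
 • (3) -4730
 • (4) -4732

-86 * 55 = -4730
3) -4730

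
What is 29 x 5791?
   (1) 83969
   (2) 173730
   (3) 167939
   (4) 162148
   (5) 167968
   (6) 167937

29 * 5791 = 167939
3) 167939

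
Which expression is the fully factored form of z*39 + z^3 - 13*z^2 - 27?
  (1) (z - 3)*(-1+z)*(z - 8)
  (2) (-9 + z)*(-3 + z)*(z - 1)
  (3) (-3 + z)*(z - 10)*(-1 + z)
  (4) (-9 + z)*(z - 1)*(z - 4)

We need to factor z*39 + z^3 - 13*z^2 - 27.
The factored form is (-9 + z)*(-3 + z)*(z - 1).
2) (-9 + z)*(-3 + z)*(z - 1)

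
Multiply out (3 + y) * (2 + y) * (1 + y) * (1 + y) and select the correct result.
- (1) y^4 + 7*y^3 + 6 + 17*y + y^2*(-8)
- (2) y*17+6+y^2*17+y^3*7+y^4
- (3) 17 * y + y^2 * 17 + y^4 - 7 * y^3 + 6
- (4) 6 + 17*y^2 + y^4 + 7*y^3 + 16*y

Expanding (3 + y) * (2 + y) * (1 + y) * (1 + y):
= y*17+6+y^2*17+y^3*7+y^4
2) y*17+6+y^2*17+y^3*7+y^4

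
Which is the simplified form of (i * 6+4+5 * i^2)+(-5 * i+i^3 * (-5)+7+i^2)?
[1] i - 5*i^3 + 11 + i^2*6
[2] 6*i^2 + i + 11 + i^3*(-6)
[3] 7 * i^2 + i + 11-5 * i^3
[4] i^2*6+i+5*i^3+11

Adding the polynomials and combining like terms:
(i*6 + 4 + 5*i^2) + (-5*i + i^3*(-5) + 7 + i^2)
= i - 5*i^3 + 11 + i^2*6
1) i - 5*i^3 + 11 + i^2*6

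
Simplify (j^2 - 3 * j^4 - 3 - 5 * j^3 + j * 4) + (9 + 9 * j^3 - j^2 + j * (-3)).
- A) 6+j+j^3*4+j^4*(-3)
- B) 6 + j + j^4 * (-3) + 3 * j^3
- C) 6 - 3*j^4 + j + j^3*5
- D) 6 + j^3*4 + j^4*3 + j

Adding the polynomials and combining like terms:
(j^2 - 3*j^4 - 3 - 5*j^3 + j*4) + (9 + 9*j^3 - j^2 + j*(-3))
= 6+j+j^3*4+j^4*(-3)
A) 6+j+j^3*4+j^4*(-3)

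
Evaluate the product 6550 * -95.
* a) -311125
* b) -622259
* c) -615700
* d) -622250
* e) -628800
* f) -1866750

6550 * -95 = -622250
d) -622250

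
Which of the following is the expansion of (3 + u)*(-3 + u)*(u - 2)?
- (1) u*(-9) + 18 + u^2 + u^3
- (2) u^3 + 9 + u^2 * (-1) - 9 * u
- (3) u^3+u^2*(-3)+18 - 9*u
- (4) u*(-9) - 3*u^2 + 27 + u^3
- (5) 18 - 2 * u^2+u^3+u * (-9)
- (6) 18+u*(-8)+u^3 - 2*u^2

Expanding (3 + u)*(-3 + u)*(u - 2):
= 18 - 2 * u^2+u^3+u * (-9)
5) 18 - 2 * u^2+u^3+u * (-9)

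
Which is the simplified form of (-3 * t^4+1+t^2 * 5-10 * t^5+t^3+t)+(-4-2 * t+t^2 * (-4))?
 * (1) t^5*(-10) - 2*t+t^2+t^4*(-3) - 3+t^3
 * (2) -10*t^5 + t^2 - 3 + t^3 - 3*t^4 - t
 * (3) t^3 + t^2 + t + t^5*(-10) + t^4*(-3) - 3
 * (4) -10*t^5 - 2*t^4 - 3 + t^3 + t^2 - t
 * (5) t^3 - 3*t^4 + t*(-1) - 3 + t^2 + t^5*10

Adding the polynomials and combining like terms:
(-3*t^4 + 1 + t^2*5 - 10*t^5 + t^3 + t) + (-4 - 2*t + t^2*(-4))
= -10*t^5 + t^2 - 3 + t^3 - 3*t^4 - t
2) -10*t^5 + t^2 - 3 + t^3 - 3*t^4 - t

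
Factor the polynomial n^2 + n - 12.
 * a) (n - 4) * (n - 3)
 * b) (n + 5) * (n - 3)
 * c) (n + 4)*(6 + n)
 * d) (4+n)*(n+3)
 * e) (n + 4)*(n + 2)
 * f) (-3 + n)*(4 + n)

We need to factor n^2 + n - 12.
The factored form is (-3 + n)*(4 + n).
f) (-3 + n)*(4 + n)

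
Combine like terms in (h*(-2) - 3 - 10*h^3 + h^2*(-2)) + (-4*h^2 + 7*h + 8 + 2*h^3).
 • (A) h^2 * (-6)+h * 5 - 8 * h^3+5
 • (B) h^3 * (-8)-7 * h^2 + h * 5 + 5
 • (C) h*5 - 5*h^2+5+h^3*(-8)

Adding the polynomials and combining like terms:
(h*(-2) - 3 - 10*h^3 + h^2*(-2)) + (-4*h^2 + 7*h + 8 + 2*h^3)
= h^2 * (-6)+h * 5 - 8 * h^3+5
A) h^2 * (-6)+h * 5 - 8 * h^3+5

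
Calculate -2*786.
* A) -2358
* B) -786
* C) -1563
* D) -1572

-2 * 786 = -1572
D) -1572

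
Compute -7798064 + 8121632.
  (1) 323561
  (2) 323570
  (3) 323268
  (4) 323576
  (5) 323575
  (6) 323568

-7798064 + 8121632 = 323568
6) 323568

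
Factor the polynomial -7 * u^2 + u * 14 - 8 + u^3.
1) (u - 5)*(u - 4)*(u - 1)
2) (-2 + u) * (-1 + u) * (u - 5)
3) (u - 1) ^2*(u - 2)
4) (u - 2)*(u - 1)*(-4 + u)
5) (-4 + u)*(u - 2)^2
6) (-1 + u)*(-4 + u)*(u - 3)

We need to factor -7 * u^2 + u * 14 - 8 + u^3.
The factored form is (u - 2)*(u - 1)*(-4 + u).
4) (u - 2)*(u - 1)*(-4 + u)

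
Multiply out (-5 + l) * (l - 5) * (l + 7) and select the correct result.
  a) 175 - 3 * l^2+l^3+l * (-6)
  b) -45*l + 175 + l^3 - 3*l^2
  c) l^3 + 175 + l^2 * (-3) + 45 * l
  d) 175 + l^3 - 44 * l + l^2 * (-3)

Expanding (-5 + l) * (l - 5) * (l + 7):
= -45*l + 175 + l^3 - 3*l^2
b) -45*l + 175 + l^3 - 3*l^2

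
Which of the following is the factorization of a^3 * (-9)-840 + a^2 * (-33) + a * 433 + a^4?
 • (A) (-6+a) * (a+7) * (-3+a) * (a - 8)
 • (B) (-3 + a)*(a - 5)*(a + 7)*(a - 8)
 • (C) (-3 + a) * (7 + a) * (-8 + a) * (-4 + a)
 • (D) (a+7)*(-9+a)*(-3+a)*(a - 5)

We need to factor a^3 * (-9)-840 + a^2 * (-33) + a * 433 + a^4.
The factored form is (-3 + a)*(a - 5)*(a + 7)*(a - 8).
B) (-3 + a)*(a - 5)*(a + 7)*(a - 8)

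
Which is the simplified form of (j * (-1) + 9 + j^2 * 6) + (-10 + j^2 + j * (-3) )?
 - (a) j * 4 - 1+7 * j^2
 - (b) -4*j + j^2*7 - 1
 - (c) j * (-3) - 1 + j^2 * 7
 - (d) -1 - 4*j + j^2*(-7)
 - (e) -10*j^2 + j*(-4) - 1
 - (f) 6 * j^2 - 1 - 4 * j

Adding the polynomials and combining like terms:
(j*(-1) + 9 + j^2*6) + (-10 + j^2 + j*(-3))
= -4*j + j^2*7 - 1
b) -4*j + j^2*7 - 1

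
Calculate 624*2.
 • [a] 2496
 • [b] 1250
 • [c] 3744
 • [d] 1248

624 * 2 = 1248
d) 1248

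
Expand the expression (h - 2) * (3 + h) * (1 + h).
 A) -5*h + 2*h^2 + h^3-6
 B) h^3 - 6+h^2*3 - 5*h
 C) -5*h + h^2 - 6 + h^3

Expanding (h - 2) * (3 + h) * (1 + h):
= -5*h + 2*h^2 + h^3-6
A) -5*h + 2*h^2 + h^3-6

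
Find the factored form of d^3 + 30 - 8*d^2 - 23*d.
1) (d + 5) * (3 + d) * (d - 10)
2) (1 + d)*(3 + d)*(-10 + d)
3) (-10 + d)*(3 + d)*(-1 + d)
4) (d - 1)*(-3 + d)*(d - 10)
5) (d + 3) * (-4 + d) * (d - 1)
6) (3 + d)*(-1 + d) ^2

We need to factor d^3 + 30 - 8*d^2 - 23*d.
The factored form is (-10 + d)*(3 + d)*(-1 + d).
3) (-10 + d)*(3 + d)*(-1 + d)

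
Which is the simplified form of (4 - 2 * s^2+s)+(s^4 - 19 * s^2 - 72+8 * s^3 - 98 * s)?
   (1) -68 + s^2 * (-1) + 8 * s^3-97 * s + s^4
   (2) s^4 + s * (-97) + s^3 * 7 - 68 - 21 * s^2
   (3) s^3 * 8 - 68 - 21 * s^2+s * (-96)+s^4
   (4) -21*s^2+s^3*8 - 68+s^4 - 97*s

Adding the polynomials and combining like terms:
(4 - 2*s^2 + s) + (s^4 - 19*s^2 - 72 + 8*s^3 - 98*s)
= -21*s^2+s^3*8 - 68+s^4 - 97*s
4) -21*s^2+s^3*8 - 68+s^4 - 97*s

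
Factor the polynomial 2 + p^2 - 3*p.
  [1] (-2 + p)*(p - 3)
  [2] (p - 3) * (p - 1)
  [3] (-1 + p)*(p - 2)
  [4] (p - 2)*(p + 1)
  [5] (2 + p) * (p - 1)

We need to factor 2 + p^2 - 3*p.
The factored form is (-1 + p)*(p - 2).
3) (-1 + p)*(p - 2)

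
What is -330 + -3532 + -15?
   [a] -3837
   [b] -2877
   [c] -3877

First: -330 + -3532 = -3862
Then: -3862 + -15 = -3877
c) -3877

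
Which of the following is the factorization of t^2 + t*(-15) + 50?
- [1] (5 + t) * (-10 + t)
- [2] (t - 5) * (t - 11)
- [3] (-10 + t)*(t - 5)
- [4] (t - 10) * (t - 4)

We need to factor t^2 + t*(-15) + 50.
The factored form is (-10 + t)*(t - 5).
3) (-10 + t)*(t - 5)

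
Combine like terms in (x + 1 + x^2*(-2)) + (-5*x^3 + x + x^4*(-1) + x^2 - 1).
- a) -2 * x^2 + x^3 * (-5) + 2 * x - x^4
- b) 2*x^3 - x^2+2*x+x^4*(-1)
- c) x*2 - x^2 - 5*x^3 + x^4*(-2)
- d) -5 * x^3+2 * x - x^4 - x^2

Adding the polynomials and combining like terms:
(x + 1 + x^2*(-2)) + (-5*x^3 + x + x^4*(-1) + x^2 - 1)
= -5 * x^3+2 * x - x^4 - x^2
d) -5 * x^3+2 * x - x^4 - x^2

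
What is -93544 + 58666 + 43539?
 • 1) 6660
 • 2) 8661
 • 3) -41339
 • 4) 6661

First: -93544 + 58666 = -34878
Then: -34878 + 43539 = 8661
2) 8661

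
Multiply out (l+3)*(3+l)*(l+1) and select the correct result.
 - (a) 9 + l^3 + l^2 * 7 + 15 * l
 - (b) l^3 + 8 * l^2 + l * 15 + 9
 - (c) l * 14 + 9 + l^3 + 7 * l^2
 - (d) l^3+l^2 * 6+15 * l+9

Expanding (l+3)*(3+l)*(l+1):
= 9 + l^3 + l^2 * 7 + 15 * l
a) 9 + l^3 + l^2 * 7 + 15 * l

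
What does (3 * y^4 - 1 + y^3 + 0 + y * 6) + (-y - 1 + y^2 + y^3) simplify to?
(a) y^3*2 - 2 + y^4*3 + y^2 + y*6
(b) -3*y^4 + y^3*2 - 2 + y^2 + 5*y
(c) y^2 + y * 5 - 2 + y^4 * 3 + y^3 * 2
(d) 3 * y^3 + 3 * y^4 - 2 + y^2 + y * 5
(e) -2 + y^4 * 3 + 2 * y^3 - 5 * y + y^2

Adding the polynomials and combining like terms:
(3*y^4 - 1 + y^3 + 0 + y*6) + (-y - 1 + y^2 + y^3)
= y^2 + y * 5 - 2 + y^4 * 3 + y^3 * 2
c) y^2 + y * 5 - 2 + y^4 * 3 + y^3 * 2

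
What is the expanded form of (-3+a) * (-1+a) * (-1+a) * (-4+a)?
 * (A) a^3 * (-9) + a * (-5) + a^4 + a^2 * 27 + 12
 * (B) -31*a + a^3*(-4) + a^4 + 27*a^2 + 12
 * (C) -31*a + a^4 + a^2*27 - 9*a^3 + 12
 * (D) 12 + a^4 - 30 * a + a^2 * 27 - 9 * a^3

Expanding (-3+a) * (-1+a) * (-1+a) * (-4+a):
= -31*a + a^4 + a^2*27 - 9*a^3 + 12
C) -31*a + a^4 + a^2*27 - 9*a^3 + 12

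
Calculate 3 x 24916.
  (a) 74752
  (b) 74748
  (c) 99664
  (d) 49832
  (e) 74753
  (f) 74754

3 * 24916 = 74748
b) 74748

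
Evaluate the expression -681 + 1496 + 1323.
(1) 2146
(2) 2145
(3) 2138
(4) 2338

First: -681 + 1496 = 815
Then: 815 + 1323 = 2138
3) 2138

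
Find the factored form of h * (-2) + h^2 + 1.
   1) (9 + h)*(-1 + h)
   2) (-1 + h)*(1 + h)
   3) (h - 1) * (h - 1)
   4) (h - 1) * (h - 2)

We need to factor h * (-2) + h^2 + 1.
The factored form is (h - 1) * (h - 1).
3) (h - 1) * (h - 1)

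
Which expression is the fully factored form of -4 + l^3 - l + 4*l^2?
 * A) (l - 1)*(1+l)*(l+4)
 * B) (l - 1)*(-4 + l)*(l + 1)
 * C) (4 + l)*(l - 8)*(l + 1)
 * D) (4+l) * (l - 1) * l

We need to factor -4 + l^3 - l + 4*l^2.
The factored form is (l - 1)*(1+l)*(l+4).
A) (l - 1)*(1+l)*(l+4)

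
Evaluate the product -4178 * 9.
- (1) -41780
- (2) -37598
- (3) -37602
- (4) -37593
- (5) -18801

-4178 * 9 = -37602
3) -37602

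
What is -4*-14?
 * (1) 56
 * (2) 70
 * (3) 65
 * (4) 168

-4 * -14 = 56
1) 56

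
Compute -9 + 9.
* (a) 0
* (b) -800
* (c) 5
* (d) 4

-9 + 9 = 0
a) 0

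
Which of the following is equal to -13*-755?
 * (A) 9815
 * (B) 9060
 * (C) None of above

-13 * -755 = 9815
A) 9815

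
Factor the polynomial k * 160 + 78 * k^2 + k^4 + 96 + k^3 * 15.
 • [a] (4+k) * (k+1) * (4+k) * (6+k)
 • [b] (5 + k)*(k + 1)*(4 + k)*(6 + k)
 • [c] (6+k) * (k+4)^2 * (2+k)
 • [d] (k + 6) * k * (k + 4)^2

We need to factor k * 160 + 78 * k^2 + k^4 + 96 + k^3 * 15.
The factored form is (4+k) * (k+1) * (4+k) * (6+k).
a) (4+k) * (k+1) * (4+k) * (6+k)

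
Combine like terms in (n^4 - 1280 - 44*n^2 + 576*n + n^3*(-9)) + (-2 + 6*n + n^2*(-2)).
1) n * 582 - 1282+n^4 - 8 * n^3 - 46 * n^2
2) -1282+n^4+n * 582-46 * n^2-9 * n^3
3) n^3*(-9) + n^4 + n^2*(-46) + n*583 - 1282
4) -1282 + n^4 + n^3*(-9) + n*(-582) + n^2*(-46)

Adding the polynomials and combining like terms:
(n^4 - 1280 - 44*n^2 + 576*n + n^3*(-9)) + (-2 + 6*n + n^2*(-2))
= -1282+n^4+n * 582-46 * n^2-9 * n^3
2) -1282+n^4+n * 582-46 * n^2-9 * n^3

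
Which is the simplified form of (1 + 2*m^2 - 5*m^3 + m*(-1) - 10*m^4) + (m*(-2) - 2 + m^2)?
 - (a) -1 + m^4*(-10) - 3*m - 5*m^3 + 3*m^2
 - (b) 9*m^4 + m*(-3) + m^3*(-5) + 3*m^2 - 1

Adding the polynomials and combining like terms:
(1 + 2*m^2 - 5*m^3 + m*(-1) - 10*m^4) + (m*(-2) - 2 + m^2)
= -1 + m^4*(-10) - 3*m - 5*m^3 + 3*m^2
a) -1 + m^4*(-10) - 3*m - 5*m^3 + 3*m^2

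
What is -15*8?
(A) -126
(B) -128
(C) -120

-15 * 8 = -120
C) -120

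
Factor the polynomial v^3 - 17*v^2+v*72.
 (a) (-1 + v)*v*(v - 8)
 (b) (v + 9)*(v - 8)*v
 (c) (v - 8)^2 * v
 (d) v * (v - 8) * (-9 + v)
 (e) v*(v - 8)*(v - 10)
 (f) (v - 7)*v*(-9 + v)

We need to factor v^3 - 17*v^2+v*72.
The factored form is v * (v - 8) * (-9 + v).
d) v * (v - 8) * (-9 + v)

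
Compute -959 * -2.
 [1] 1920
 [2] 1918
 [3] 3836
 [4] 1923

-959 * -2 = 1918
2) 1918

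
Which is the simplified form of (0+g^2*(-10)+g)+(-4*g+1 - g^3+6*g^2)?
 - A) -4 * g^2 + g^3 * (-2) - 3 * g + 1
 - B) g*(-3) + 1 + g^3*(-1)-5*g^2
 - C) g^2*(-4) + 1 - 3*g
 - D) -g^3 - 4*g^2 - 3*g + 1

Adding the polynomials and combining like terms:
(0 + g^2*(-10) + g) + (-4*g + 1 - g^3 + 6*g^2)
= -g^3 - 4*g^2 - 3*g + 1
D) -g^3 - 4*g^2 - 3*g + 1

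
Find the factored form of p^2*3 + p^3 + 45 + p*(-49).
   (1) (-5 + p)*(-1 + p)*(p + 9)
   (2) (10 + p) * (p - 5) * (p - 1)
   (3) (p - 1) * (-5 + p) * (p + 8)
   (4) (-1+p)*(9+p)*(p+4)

We need to factor p^2*3 + p^3 + 45 + p*(-49).
The factored form is (-5 + p)*(-1 + p)*(p + 9).
1) (-5 + p)*(-1 + p)*(p + 9)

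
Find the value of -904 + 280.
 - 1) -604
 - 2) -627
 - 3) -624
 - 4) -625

-904 + 280 = -624
3) -624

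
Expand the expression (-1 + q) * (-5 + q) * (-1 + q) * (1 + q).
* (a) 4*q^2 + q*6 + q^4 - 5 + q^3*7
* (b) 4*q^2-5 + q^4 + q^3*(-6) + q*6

Expanding (-1 + q) * (-5 + q) * (-1 + q) * (1 + q):
= 4*q^2-5 + q^4 + q^3*(-6) + q*6
b) 4*q^2-5 + q^4 + q^3*(-6) + q*6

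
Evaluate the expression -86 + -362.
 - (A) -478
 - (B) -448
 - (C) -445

-86 + -362 = -448
B) -448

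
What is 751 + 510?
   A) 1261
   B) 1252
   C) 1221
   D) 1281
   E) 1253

751 + 510 = 1261
A) 1261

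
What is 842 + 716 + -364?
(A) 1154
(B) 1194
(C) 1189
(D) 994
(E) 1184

First: 842 + 716 = 1558
Then: 1558 + -364 = 1194
B) 1194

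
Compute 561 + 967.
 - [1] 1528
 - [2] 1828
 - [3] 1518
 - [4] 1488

561 + 967 = 1528
1) 1528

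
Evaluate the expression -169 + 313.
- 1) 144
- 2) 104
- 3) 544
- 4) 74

-169 + 313 = 144
1) 144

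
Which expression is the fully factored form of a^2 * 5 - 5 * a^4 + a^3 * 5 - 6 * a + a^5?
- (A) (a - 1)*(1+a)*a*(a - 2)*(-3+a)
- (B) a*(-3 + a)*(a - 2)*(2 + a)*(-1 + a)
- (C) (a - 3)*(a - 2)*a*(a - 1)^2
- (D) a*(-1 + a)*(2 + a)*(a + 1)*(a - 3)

We need to factor a^2 * 5 - 5 * a^4 + a^3 * 5 - 6 * a + a^5.
The factored form is (a - 1)*(1+a)*a*(a - 2)*(-3+a).
A) (a - 1)*(1+a)*a*(a - 2)*(-3+a)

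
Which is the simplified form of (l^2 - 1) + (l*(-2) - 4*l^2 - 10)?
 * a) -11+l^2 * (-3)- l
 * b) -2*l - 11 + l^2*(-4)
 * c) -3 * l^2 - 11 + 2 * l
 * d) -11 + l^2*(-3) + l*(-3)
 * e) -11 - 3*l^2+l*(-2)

Adding the polynomials and combining like terms:
(l^2 - 1) + (l*(-2) - 4*l^2 - 10)
= -11 - 3*l^2+l*(-2)
e) -11 - 3*l^2+l*(-2)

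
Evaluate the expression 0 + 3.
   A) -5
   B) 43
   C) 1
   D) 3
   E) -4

0 + 3 = 3
D) 3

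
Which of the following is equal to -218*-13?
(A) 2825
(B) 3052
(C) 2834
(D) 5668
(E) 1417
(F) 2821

-218 * -13 = 2834
C) 2834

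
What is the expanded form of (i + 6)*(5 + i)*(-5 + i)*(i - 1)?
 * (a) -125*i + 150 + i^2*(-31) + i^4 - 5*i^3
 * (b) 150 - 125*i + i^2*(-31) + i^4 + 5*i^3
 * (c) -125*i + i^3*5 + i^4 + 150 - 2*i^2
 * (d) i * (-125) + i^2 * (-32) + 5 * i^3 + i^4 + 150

Expanding (i + 6)*(5 + i)*(-5 + i)*(i - 1):
= 150 - 125*i + i^2*(-31) + i^4 + 5*i^3
b) 150 - 125*i + i^2*(-31) + i^4 + 5*i^3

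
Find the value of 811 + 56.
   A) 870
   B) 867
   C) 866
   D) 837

811 + 56 = 867
B) 867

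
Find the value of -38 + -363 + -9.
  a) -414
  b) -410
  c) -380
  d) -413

First: -38 + -363 = -401
Then: -401 + -9 = -410
b) -410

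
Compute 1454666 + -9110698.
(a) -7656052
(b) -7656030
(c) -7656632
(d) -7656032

1454666 + -9110698 = -7656032
d) -7656032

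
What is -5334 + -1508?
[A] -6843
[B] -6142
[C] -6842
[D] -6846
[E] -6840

-5334 + -1508 = -6842
C) -6842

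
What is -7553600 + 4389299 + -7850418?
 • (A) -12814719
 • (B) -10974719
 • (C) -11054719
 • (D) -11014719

First: -7553600 + 4389299 = -3164301
Then: -3164301 + -7850418 = -11014719
D) -11014719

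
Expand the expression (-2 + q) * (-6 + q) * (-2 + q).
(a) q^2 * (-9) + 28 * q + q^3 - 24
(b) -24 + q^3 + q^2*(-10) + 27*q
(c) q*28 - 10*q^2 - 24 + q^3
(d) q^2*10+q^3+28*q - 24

Expanding (-2 + q) * (-6 + q) * (-2 + q):
= q*28 - 10*q^2 - 24 + q^3
c) q*28 - 10*q^2 - 24 + q^3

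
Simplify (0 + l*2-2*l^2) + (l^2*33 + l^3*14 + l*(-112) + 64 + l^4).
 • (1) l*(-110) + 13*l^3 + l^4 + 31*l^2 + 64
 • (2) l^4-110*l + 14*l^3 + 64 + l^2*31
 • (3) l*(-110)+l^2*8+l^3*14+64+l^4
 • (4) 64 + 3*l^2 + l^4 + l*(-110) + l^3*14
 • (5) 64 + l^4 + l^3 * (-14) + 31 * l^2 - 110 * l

Adding the polynomials and combining like terms:
(0 + l*2 - 2*l^2) + (l^2*33 + l^3*14 + l*(-112) + 64 + l^4)
= l^4-110*l + 14*l^3 + 64 + l^2*31
2) l^4-110*l + 14*l^3 + 64 + l^2*31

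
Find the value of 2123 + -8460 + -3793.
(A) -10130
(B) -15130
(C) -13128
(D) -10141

First: 2123 + -8460 = -6337
Then: -6337 + -3793 = -10130
A) -10130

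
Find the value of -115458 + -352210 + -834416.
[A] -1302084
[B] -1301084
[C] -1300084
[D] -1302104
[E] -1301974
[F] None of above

First: -115458 + -352210 = -467668
Then: -467668 + -834416 = -1302084
A) -1302084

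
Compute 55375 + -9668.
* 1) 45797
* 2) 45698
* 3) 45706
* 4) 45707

55375 + -9668 = 45707
4) 45707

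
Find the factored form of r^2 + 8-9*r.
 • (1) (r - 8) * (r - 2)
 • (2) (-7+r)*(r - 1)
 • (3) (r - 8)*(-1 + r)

We need to factor r^2 + 8-9*r.
The factored form is (r - 8)*(-1 + r).
3) (r - 8)*(-1 + r)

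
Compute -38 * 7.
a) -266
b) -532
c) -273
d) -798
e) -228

-38 * 7 = -266
a) -266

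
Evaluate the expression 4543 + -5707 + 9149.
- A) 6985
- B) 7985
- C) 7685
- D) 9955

First: 4543 + -5707 = -1164
Then: -1164 + 9149 = 7985
B) 7985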